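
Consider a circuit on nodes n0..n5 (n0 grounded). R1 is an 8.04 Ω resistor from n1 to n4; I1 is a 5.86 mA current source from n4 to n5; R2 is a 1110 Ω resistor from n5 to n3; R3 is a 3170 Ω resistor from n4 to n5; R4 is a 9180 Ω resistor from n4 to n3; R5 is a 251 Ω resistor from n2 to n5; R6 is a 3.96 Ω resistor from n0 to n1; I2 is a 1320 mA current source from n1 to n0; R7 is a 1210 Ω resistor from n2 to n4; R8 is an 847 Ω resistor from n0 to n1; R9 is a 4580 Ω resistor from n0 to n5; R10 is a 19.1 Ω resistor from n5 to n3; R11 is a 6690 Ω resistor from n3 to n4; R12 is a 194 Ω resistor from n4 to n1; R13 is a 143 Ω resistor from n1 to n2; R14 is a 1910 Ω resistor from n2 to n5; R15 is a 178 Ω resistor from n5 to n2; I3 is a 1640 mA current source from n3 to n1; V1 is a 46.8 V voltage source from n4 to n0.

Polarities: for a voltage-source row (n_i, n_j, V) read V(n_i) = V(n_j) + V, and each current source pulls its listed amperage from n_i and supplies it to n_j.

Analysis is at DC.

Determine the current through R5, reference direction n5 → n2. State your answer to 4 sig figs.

-0.5381 A

MNA unknowns: 5 node voltages V₁..V_5 plus 1 source current (V1)
R1: Y=0.1244 on G[1,4]
I1: z[4]−=0.00586, z[5]+=0.00586
R2: Y=0.0009009 on G[5,3]
R3: Y=0.0003155 on G[4,5]
R4: Y=0.0001089 on G[4,3]
R5: Y=0.003984 on G[2,5]
R6: Y=0.2525 on G[0,1]
I2: z[1]−=1.32, z[0]+=1.32
R7: Y=0.0008264 on G[2,4]
R8: Y=0.001181 on G[0,1]
R9: Y=0.0002183 on G[0,5]
R10: Y=0.05236 on G[5,3]
R11: Y=0.0001495 on G[3,4]
R12: Y=0.005155 on G[4,1]
R13: Y=0.006993 on G[1,2]
R14: Y=0.0005236 on G[2,5]
R15: Y=0.005618 on G[5,2]
I3: z[3]−=1.64, z[1]+=1.64
V1: row V4−V0=46.8, i_V1 at 4,0
solve → V1=13.53, V2=-157.9, V3=-321.9, V4=46.80, V5=-292.9
aux → i_V1=-4.688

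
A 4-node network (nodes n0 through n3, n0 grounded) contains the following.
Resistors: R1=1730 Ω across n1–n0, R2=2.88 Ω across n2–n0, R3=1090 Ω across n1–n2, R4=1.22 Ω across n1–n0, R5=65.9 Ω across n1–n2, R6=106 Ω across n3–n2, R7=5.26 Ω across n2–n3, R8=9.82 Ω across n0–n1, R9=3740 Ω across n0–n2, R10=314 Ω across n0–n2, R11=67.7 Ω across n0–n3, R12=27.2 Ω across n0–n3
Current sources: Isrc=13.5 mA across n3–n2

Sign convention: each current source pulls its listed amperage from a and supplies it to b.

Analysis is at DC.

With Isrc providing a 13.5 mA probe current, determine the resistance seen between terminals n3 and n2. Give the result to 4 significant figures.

MNA unknowns: 3 node voltages V₁..V_3
R1: Y=0.0005780 on G[1,0]
R2: Y=0.3472 on G[2,0]
R3: Y=0.0009174 on G[1,2]
R4: Y=0.8197 on G[1,0]
R5: Y=0.01517 on G[1,2]
R6: Y=0.009434 on G[3,2]
R7: Y=0.1901 on G[2,3]
R8: Y=0.1018 on G[0,1]
R9: Y=0.0002674 on G[0,2]
R10: Y=0.003185 on G[0,2]
R11: Y=0.01477 on G[0,3]
R12: Y=0.03676 on G[0,3]
Isrc: z[3]−=0.0135, z[2]+=0.0135
solve → V1=0.0001166, V2=0.006801, V3=-0.04836

R_eq = 4.086 Ω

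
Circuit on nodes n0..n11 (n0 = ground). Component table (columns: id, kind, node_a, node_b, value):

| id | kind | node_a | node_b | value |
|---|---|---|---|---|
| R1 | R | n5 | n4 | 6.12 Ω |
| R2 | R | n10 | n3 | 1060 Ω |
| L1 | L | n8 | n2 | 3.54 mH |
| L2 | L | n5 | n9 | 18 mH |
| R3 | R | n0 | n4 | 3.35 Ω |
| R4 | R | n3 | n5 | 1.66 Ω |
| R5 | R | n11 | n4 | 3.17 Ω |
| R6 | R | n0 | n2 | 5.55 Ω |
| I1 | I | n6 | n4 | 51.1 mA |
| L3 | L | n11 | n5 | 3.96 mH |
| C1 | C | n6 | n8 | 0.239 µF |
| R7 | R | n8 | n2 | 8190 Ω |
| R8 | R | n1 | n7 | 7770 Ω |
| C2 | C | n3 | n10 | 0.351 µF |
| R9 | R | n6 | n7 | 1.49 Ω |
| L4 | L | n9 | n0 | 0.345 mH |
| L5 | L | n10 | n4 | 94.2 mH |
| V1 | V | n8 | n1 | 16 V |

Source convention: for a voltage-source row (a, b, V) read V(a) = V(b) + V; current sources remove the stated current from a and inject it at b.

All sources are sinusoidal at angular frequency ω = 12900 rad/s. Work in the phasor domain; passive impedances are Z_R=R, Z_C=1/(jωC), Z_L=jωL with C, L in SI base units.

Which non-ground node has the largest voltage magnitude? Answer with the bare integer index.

Element admittances at ω=12900 rad/s:
  Y(R1) = 0.1634+0.000j S between n5,n4
  Y(R2) = 0.0009434+0.000j S between n10,n3
  Y(L1) = 0.000-0.02190j S between n8,n2
  Y(L2) = 0.000-0.004307j S between n5,n9
  Y(R3) = 0.2985+0.000j S between n0,n4
  Y(R4) = 0.6024+0.000j S between n3,n5
  Y(R5) = 0.3155+0.000j S between n11,n4
  Y(R6) = 0.1802+0.000j S between n0,n2
  I1: injects 0.0511 A into n4 (from n6)
  Y(L3) = 0.000-0.01958j S between n11,n5
  Y(C1) = 0.000+0.003083j S between n6,n8
  Y(R7) = 0.0001221+0.000j S between n8,n2
  Y(R8) = 0.0001287+0.000j S between n1,n7
  Y(C2) = 0.000+0.004528j S between n3,n10
  Y(R9) = 0.6711+0.000j S between n6,n7
  Y(L4) = 0.000-0.2247j S between n9,n0
  Y(L5) = 0.000-0.0008229j S between n10,n4
  V1: constraint V(n8)−V(n1) = 16
Assemble and solve the 12×12 MNA system:
  V(n1)=-16.30-2.333j  V(n2)=-0.2836+0.000j  V(n3)=0.1704+0.006695j  V(n4)=0.1711+0.002412j  V(n5)=0.1704+0.006697j  V(n6)=-1.015+14.88j  V(n7)=-1.018+14.88j  V(n8)=-0.2966-2.333j  V(n9)=0.003204+0.0001259j  V(n10)=0.1700+0.007551j  V(n11)=0.1714+0.002472j
  i(V1)=-0.001966-0.002215j

1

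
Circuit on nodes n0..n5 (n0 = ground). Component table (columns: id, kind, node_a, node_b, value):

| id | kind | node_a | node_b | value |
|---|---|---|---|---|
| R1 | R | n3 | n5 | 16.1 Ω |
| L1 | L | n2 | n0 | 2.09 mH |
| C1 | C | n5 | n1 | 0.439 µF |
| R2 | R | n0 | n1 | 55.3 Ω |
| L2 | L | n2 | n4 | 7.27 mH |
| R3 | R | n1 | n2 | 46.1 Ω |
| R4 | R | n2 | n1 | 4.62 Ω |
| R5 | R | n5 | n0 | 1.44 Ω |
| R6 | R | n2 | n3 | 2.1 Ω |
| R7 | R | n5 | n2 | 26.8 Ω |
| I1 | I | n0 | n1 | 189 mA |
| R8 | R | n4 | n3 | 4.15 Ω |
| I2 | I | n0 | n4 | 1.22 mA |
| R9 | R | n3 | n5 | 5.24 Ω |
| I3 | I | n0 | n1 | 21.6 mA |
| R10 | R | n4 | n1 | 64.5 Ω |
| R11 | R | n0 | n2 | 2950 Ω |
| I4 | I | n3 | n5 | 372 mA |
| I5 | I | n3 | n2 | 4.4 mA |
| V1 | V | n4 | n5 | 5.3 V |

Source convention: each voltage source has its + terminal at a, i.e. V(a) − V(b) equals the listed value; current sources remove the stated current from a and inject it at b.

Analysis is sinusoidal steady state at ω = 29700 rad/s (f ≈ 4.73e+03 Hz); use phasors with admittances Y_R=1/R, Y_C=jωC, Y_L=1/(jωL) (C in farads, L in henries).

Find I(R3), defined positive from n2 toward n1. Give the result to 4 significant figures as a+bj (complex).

Apply KCL at each of the 5 non-ground nodes and solve the resulting linear system.
Node n1: branches {C1, R2, R3, R4, I1, I3, R10} → V_1 = 3.247-0.1170j
Node n2: branches {L1, L2, R3, R4, R6, R7, R11, I5} → V_2 = 2.471+0.02842j
Node n3: branches {R1, R6, R8, R9, I4, I5} → V_3 = 2.253+0.04468j
Node n4: branches {L2, R8, I2, R10, V1} → V_4 = 5.519+0.06036j
Node n5: branches {R1, C1, R5, R7, R9, I4, V1} → V_5 = 0.2186+0.06036j
Source currents: i(V1)=-0.8211+0.007587j

-0.01683+0.003154j A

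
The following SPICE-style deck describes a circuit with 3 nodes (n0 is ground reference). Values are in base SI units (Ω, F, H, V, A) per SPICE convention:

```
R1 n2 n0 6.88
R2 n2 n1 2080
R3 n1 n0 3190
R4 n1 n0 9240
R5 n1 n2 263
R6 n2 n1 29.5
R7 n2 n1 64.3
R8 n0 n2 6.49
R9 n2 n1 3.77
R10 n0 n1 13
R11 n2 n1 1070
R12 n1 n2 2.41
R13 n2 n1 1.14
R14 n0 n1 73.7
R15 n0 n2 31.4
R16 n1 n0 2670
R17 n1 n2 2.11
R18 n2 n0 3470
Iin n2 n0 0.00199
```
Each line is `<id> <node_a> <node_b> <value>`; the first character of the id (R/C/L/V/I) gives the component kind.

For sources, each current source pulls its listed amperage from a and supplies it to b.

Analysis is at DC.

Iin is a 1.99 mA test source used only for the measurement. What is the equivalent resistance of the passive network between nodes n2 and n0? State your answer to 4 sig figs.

R_eq = 2.386 Ω

Apply KCL at each of the 2 non-ground nodes and solve the resulting linear system.
Node n1: branches {R2, R3, R4, R5, R6, R7, R9, R10, R11, R12, R13, R14, R16, R17} → V_1 = -0.004550
Node n2: branches {R1, R2, R5, R6, R7, R8, R9, R11, R12, R13, R15, R17, R18, Iin} → V_2 = -0.004749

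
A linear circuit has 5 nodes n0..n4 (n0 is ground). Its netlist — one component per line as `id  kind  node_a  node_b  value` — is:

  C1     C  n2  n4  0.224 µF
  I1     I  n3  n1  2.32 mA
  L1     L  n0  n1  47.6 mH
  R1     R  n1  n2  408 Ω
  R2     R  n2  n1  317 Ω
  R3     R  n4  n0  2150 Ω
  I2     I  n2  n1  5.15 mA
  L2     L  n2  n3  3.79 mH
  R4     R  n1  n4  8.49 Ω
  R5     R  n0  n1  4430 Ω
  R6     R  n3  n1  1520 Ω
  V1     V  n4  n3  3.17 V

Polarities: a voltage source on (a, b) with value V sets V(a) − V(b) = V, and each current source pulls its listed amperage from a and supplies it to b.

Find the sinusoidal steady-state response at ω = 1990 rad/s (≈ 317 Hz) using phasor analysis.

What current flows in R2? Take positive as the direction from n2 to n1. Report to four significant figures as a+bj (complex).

MNA unknowns: 4 node voltages V₁..V_4 plus 1 source current (V1)
C1: Y=0.000+0.0004458j on G[2,4]
I1: z[3]−=0.00232, z[1]+=0.00232
L1: Y=0.000-0.01056j on G[0,1]
R1: Y=0.002451+0.000j on G[1,2]
R2: Y=0.003155+0.000j on G[2,1]
R3: Y=0.0004651+0.000j on G[4,0]
I2: z[2]−=0.00515, z[1]+=0.00515
L2: Y=0.000-0.1326j on G[2,3]
R4: Y=0.1178+0.000j on G[1,4]
R5: Y=0.0002257+0.000j on G[0,1]
R6: Y=0.0006579+0.000j on G[3,1]
V1: row V4−V3=3.17, i_V1 at 4,3
solve → V1=-0.0004666-0.004366j, V2=-3.078+0.08309j, V3=-3.071-0.008472j, V4=0.09932-0.008472j
aux → i_V1=-0.01184-0.0009286j

-0.009707+0.0002759j A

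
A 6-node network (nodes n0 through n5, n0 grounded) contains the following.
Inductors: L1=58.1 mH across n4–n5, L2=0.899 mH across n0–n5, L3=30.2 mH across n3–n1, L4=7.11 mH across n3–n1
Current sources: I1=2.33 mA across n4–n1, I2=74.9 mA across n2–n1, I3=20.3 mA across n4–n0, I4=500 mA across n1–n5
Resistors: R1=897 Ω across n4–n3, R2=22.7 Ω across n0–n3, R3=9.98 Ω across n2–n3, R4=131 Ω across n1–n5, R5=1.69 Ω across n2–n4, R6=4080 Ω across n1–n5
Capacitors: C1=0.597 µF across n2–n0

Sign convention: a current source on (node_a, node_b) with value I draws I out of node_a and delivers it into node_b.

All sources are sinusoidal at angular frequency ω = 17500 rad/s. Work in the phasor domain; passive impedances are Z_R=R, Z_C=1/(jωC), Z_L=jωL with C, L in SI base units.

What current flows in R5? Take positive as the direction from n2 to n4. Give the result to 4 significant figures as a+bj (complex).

0.02316+0.009318j A

Element admittances at ω=17500 rad/s:
  Y(L1) = 0.000-0.0009835j S between n4,n5
  I1: injects 0.00233 A into n1 (from n4)
  Y(R1) = 0.001115+0.000j S between n4,n3
  Y(L2) = 0.000-0.06356j S between n0,n5
  Y(R2) = 0.04405+0.000j S between n0,n3
  I2: injects 0.0749 A into n1 (from n2)
  Y(R3) = 0.1002+0.000j S between n2,n3
  I3: injects 0.0203 A into n0 (from n4)
  Y(C1) = 0.000+0.01045j S between n2,n0
  Y(R4) = 0.007634+0.000j S between n1,n5
  Y(L3) = 0.000-0.001892j S between n3,n1
  Y(R5) = 0.5917+0.000j S between n2,n4
  Y(L4) = 0.000-0.008037j S between n3,n1
  Y(R6) = 0.0002451+0.000j S between n1,n5
  I4: injects 0.5 A into n5 (from n1)
Assemble and solve the 5×5 MNA system:
  V(n1)=-23.12-17.03j  V(n2)=-6.262+5.733j  V(n3)=-5.881+5.173j  V(n4)=-6.301+5.718j  V(n5)=2.556+4.699j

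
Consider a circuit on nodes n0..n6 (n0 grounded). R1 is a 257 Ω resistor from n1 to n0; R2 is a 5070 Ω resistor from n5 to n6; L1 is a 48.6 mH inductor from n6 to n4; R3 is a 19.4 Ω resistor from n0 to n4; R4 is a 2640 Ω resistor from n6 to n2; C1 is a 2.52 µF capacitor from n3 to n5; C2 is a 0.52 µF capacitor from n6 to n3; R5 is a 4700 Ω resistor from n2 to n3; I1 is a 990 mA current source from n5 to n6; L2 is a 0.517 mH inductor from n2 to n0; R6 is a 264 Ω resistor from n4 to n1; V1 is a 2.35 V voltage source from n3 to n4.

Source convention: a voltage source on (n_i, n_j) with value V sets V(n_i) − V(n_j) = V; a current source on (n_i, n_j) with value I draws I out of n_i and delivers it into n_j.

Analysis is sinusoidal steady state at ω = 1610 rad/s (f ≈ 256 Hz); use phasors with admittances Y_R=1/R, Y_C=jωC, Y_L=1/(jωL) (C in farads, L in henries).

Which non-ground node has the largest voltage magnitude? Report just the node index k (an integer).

5

Element admittances at ω=1610 rad/s:
  Y(R1) = 0.003891+0.000j S between n1,n0
  Y(R2) = 0.0001972+0.000j S between n5,n6
  Y(L1) = 0.000-0.01278j S between n6,n4
  Y(R3) = 0.05155+0.000j S between n0,n4
  Y(R4) = 0.0003788+0.000j S between n6,n2
  Y(C1) = 0.000+0.004057j S between n3,n5
  Y(C2) = 0.000+0.0008372j S between n6,n3
  Y(R5) = 0.0002128+0.000j S between n2,n3
  I1: injects 0.99 A into n6 (from n5)
  Y(L2) = 0.000-1.201j S between n2,n0
  Y(R6) = 0.003788+0.000j S between n4,n1
  V1: constraint V(n3)−V(n4) = 2.35
Assemble and solve the 7×7 MNA system:
  V(n1)=-0.003960-0.2862j  V(n2)=-0.02582+0.0003573j  V(n3)=2.342-0.5803j  V(n4)=-0.008028-0.5803j  V(n5)=-5.482+243.2j  V(n6)=-0.2226+82.23j
  i(V1)=-1.059-0.03377j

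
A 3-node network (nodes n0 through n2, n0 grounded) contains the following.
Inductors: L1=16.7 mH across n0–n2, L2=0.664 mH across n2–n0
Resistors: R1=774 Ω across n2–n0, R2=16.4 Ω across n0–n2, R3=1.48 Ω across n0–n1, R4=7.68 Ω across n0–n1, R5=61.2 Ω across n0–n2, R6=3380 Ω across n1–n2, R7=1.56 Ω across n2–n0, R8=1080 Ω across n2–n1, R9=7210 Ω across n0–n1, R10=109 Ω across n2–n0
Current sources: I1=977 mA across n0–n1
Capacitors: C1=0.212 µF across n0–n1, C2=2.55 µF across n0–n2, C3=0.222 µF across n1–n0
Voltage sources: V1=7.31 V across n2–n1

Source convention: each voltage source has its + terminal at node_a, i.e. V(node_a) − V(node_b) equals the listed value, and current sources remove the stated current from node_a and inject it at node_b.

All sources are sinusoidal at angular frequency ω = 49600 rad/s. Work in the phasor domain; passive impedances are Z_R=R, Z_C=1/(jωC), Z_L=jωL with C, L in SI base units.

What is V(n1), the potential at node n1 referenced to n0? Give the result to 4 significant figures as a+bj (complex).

Element admittances at ω=49600 rad/s:
  Y(L1) = 0.000-0.001207j S between n0,n2
  Y(R1) = 0.001292+0.000j S between n2,n0
  Y(R2) = 0.06098+0.000j S between n0,n2
  I1: injects 0.977 A into n1 (from n0)
  Y(C1) = 0.000+0.01052j S between n0,n1
  Y(R3) = 0.6757+0.000j S between n0,n1
  Y(R4) = 0.1302+0.000j S between n0,n1
  Y(R5) = 0.01634+0.000j S between n0,n2
  Y(C2) = 0.000+0.1265j S between n0,n2
  Y(R6) = 0.0002959+0.000j S between n1,n2
  Y(R7) = 0.6410+0.000j S between n2,n0
  Y(R8) = 0.0009259+0.000j S between n2,n1
  Y(L2) = 0.000-0.03036j S between n2,n0
  Y(R9) = 0.0001387+0.000j S between n0,n1
  Y(R10) = 0.009174+0.000j S between n2,n0
  Y(C3) = 0.000+0.01101j S between n1,n0
  V1: constraint V(n2)−V(n1) = 7.31
Assemble and solve the 3×3 MNA system:
  V(n1)=-2.852-0.2356j  V(n2)=4.458-0.2356j
  i(V1)=-3.280-0.2513j

-2.852-0.2356j V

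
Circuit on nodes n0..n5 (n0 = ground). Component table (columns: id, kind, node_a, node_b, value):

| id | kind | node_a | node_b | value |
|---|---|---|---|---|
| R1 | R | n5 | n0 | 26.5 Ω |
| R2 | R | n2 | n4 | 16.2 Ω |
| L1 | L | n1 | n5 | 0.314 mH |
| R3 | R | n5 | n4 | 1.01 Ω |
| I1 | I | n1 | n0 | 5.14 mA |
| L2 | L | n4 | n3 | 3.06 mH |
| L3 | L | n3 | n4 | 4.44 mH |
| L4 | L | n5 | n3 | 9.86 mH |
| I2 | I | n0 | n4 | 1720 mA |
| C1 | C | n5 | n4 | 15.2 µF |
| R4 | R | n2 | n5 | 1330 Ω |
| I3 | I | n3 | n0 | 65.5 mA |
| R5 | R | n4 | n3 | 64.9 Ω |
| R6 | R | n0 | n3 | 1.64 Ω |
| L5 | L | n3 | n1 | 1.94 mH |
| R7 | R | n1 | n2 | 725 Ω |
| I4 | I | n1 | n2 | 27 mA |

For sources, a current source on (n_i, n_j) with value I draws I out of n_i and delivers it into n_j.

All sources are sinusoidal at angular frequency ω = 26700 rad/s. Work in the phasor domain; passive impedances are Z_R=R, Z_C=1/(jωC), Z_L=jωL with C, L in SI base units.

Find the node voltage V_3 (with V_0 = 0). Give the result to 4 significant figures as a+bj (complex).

1.444-0.9180j V

Apply KCL at each of the 5 non-ground nodes and solve the resulting linear system.
Node n1: branches {L1, I1, L5, R7, I4} → V_1 = 17.72+12.45j
Node n2: branches {R2, R4, R7, I4} → V_2 = 21.73+14.54j
Node n3: branches {L2, L3, L4, I3, R5, R6, L5} → V_3 = 1.444-0.9180j
Node n4: branches {R2, R3, L2, L3, I2, C1, R5} → V_4 = 21.40+14.59j
Node n5: branches {R1, L1, R3, L4, C1, R4} → V_5 = 20.38+14.83j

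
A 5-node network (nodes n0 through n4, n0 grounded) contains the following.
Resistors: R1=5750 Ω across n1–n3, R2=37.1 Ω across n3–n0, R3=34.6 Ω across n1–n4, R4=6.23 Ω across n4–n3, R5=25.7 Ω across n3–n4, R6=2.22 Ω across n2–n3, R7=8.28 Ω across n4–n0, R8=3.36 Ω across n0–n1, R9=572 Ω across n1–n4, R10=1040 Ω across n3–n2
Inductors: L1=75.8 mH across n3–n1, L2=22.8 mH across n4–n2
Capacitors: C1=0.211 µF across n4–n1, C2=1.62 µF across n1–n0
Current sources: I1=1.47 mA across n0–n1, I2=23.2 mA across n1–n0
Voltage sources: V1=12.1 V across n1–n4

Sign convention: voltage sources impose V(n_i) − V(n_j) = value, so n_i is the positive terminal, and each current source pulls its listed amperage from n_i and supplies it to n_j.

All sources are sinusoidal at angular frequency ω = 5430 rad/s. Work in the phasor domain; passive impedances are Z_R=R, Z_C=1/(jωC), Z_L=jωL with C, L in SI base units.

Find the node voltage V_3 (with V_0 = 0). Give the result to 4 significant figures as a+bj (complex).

-7.209-0.1479j V

Element admittances at ω=5430 rad/s:
  Y(R1) = 0.0001739+0.000j S between n1,n3
  Y(L1) = 0.000-0.002430j S between n3,n1
  Y(C1) = 0.000+0.001146j S between n4,n1
  Y(R2) = 0.02695+0.000j S between n3,n0
  Y(R3) = 0.02890+0.000j S between n1,n4
  Y(R4) = 0.1605+0.000j S between n4,n3
  Y(R5) = 0.03891+0.000j S between n3,n4
  Y(L2) = 0.000-0.008077j S between n4,n2
  Y(C2) = 0.000+0.008797j S between n1,n0
  Y(R6) = 0.4505+0.000j S between n2,n3
  I1: injects 0.00147 A into n1 (from n0)
  Y(R7) = 0.1208+0.000j S between n4,n0
  Y(R8) = 0.2976+0.000j S between n0,n1
  Y(R9) = 0.001748+0.000j S between n1,n4
  I2: injects 0.0232 A into n0 (from n1)
  Y(R10) = 0.0009615+0.000j S between n3,n2
  V1: constraint V(n1)−V(n4) = 12.1
Assemble and solve the 5×5 MNA system:
  V(n1)=3.904-0.07255j  V(n2)=-7.208-0.1302j  V(n3)=-7.209-0.1479j  V(n4)=-8.196-0.07255j
  i(V1)=-1.557+0.0003753j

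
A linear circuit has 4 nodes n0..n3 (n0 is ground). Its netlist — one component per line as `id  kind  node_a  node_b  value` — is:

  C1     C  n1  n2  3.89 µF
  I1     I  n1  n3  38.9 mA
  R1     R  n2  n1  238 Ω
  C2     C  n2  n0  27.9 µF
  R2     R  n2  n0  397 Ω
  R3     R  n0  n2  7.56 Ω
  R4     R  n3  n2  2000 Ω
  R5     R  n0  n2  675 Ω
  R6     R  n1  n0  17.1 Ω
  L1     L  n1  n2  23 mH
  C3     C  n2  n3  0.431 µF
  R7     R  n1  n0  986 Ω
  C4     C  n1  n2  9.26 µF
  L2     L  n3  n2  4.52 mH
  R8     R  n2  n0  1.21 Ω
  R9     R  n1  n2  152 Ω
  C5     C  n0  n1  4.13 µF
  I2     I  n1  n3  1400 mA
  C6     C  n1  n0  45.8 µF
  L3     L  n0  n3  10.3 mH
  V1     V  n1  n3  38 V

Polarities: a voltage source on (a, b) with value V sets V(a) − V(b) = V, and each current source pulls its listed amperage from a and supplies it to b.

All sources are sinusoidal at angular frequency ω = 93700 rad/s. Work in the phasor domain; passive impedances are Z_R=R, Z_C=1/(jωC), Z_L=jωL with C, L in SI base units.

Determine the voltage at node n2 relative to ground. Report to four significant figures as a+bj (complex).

-0.2966-0.07544j V

MNA unknowns: 3 node voltages V₁..V_3 plus 1 source current (V1)
C1: Y=0.000+0.3645j on G[1,2]
I1: z[1]−=0.0389, z[3]+=0.0389
R1: Y=0.004202+0.000j on G[2,1]
C2: Y=0.000+2.614j on G[2,0]
R2: Y=0.002519+0.000j on G[2,0]
R3: Y=0.1323+0.000j on G[0,2]
R4: Y=0.0005000+0.000j on G[3,2]
R5: Y=0.001481+0.000j on G[0,2]
R6: Y=0.05848+0.000j on G[1,0]
L1: Y=0.000-0.0004640j on G[1,2]
C3: Y=0.000+0.04038j on G[2,3]
R7: Y=0.001014+0.000j on G[1,0]
C4: Y=0.000+0.8677j on G[1,2]
L2: Y=0.000-0.002361j on G[3,2]
R8: Y=0.8264+0.000j on G[2,0]
R9: Y=0.006579+0.000j on G[1,2]
C5: Y=0.000+0.3870j on G[0,1]
I2: z[1]−=1.4, z[3]+=1.4
C6: Y=0.000+4.291j on G[1,0]
L3: Y=0.000-0.001036j on G[0,3]
V1: row V1−V3=38, i_V1 at 1,3
solve → V1=0.1731-0.01668j, V2=-0.2966-0.07544j, V3=-37.83-0.01668j
aux → i_V1=-1.460-1.388j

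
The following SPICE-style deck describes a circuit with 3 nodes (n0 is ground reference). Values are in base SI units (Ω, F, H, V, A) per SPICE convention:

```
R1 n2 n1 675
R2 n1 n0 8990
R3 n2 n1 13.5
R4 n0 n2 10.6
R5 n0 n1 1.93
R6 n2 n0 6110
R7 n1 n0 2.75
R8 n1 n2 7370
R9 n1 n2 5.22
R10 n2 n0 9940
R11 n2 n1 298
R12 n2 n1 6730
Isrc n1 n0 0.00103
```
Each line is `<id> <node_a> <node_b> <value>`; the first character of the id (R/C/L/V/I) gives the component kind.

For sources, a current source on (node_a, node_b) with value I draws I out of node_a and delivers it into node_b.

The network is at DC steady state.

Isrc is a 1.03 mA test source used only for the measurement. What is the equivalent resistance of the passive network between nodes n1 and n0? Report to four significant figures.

R_eq = 1.050 Ω

Element admittances at DC:
  Y(R1) = 0.001481 S between n2,n1
  Y(R2) = 0.0001112 S between n1,n0
  Y(R3) = 0.07407 S between n2,n1
  Y(R4) = 0.09434 S between n0,n2
  Y(R5) = 0.5181 S between n0,n1
  Y(R6) = 0.0001637 S between n2,n0
  Y(R7) = 0.3636 S between n1,n0
  Y(R8) = 0.0001357 S between n1,n2
  Y(R9) = 0.1916 S between n1,n2
  Y(R10) = 0.0001006 S between n2,n0
  Y(R11) = 0.003356 S between n2,n1
  Y(R12) = 0.0001486 S between n2,n1
  Isrc: injects 0.00103 A into n0 (from n1)
Assemble and solve the 2×2 MNA system:
  V(n1)=-0.001082  V(n2)=-0.0008018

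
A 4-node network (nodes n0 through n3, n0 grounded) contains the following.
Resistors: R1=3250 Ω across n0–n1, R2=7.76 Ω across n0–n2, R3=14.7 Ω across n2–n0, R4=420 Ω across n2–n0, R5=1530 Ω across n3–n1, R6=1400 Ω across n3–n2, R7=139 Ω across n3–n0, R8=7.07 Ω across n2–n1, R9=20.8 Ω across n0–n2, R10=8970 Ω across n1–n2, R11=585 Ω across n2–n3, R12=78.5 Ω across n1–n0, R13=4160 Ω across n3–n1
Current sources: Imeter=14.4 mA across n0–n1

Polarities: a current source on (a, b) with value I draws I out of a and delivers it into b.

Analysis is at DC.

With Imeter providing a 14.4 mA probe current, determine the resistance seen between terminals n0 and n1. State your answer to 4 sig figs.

MNA unknowns: 3 node voltages V₁..V_3
R1: Y=0.0003077 on G[0,1]
R2: Y=0.1289 on G[0,2]
R3: Y=0.06803 on G[2,0]
R4: Y=0.002381 on G[2,0]
R5: Y=0.0006536 on G[3,1]
R6: Y=0.0007143 on G[3,2]
R7: Y=0.007194 on G[3,0]
R8: Y=0.1414 on G[2,1]
R9: Y=0.04808 on G[0,2]
R10: Y=0.0001115 on G[1,2]
R11: Y=0.001709 on G[2,3]
R12: Y=0.01274 on G[1,0]
R13: Y=0.0002404 on G[3,1]
Imeter: z[0]−=0.0144, z[1]+=0.0144
solve → V1=0.1385, V2=0.05023, V3=0.02336

R_eq = 9.616 Ω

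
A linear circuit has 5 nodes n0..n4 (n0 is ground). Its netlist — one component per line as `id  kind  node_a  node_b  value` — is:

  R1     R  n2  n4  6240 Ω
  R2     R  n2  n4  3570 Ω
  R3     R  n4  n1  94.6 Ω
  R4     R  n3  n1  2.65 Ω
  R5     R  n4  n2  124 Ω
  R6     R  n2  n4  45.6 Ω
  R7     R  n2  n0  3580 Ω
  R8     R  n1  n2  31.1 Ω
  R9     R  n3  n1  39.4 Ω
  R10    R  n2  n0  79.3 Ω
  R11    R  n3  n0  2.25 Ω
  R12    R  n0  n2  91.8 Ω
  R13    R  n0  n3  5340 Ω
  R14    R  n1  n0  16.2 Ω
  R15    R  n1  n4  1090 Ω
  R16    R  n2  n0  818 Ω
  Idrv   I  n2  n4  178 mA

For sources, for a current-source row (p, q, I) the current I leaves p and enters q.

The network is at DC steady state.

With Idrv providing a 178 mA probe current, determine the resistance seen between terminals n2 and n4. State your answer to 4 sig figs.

R_eq = 25.04 Ω

Apply KCL at each of the 4 non-ground nodes and solve the resulting linear system.
Node n1: branches {R3, R4, R8, R9, R14, R15} → V_1 = 0.06454
Node n2: branches {R1, R2, R5, R6, R7, R8, R10, R12, R16, Idrv} → V_2 = -0.7048
Node n3: branches {R4, R9, R11, R13} → V_3 = 0.03068
Node n4: branches {R1, R2, R3, R5, R6, R15, Idrv} → V_4 = 3.752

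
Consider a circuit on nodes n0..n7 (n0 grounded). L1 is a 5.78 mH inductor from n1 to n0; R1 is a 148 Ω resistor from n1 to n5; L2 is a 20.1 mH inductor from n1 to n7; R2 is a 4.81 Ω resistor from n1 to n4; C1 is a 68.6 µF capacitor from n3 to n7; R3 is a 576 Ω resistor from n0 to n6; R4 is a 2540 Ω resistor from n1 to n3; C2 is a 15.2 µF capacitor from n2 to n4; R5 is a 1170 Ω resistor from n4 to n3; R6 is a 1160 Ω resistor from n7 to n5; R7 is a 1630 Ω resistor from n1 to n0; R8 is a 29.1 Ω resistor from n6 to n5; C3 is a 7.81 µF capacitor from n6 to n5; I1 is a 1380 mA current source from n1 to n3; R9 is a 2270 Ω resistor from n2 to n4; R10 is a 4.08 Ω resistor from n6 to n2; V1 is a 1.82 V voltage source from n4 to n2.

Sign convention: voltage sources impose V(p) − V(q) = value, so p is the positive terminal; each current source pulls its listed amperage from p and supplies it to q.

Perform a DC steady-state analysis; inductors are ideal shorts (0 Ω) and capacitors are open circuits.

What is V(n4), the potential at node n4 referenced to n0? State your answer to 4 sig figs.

4.441 V

MNA unknowns: 7 node voltages V₁..V_7 plus 3 source currents (L1, L2, V1)
L1: row V1−V0=0, i_L1 at 1,0
R1: Y=0.006757 on G[1,5]
L2: row V1−V7=0, i_L2 at 1,7
R2: Y=0.2079 on G[1,4]
C1: Y=0.000 on G[3,7]
R3: Y=0.001736 on G[0,6]
R4: Y=0.0003937 on G[1,3]
C2: Y=0.000 on G[2,4]
R5: Y=0.0008547 on G[4,3]
R6: Y=0.0008621 on G[7,5]
R7: Y=0.0006135 on G[1,0]
R8: Y=0.03436 on G[6,5]
C3: Y=0.000 on G[6,5]
I1: z[1]−=1.38, z[3]+=1.38
R9: Y=0.0004405 on G[2,4]
R10: Y=0.2451 on G[6,2]
V1: row V4−V2=1.82, i_V1 at 4,2
solve → V1=0.000, V2=2.621, V3=1108, V4=4.441, V5=2.078, V6=2.539, V7=0.000
aux → i_L1=-0.004408, i_L2=-0.001791, i_V1=0.01944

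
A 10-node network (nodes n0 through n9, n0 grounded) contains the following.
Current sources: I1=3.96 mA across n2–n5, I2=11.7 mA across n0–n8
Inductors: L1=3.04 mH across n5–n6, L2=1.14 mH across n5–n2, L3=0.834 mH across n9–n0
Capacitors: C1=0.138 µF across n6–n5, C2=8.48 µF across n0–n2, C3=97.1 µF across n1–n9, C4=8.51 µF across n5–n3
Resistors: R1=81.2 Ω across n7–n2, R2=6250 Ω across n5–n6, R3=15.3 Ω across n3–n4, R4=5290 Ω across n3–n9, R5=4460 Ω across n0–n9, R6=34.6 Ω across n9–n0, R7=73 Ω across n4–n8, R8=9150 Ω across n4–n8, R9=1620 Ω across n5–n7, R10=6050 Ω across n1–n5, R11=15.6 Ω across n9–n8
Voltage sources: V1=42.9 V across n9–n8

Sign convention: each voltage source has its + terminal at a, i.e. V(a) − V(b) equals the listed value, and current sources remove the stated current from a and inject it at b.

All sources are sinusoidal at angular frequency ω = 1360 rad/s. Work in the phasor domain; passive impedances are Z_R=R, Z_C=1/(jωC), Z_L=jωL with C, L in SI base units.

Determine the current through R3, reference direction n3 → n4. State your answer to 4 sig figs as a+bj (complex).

0.1070+0.1928j A

Element admittances at ω=1360 rad/s:
  I1: injects 0.00396 A into n5 (from n2)
  Y(L1) = 0.000-0.2419j S between n5,n6
  Y(C1) = 0.000+0.0001877j S between n6,n5
  Y(C2) = 0.000+0.01153j S between n0,n2
  Y(L2) = 0.000-0.6450j S between n5,n2
  Y(C3) = 0.000+0.1321j S between n1,n9
  I2: injects 0.0117 A into n8 (from n0)
  Y(R1) = 0.01232+0.000j S between n7,n2
  Y(C4) = 0.000+0.01157j S between n5,n3
  Y(R2) = 0.0001600+0.000j S between n5,n6
  Y(R3) = 0.06536+0.000j S between n3,n4
  Y(R4) = 0.0001890+0.000j S between n3,n9
  Y(R5) = 0.0002242+0.000j S between n0,n9
  Y(L3) = 0.000-0.8816j S between n9,n0
  Y(R6) = 0.02890+0.000j S between n9,n0
  Y(R7) = 0.01370+0.000j S between n4,n8
  Y(R8) = 0.0001093+0.000j S between n4,n8
  Y(R9) = 0.0006173+0.000j S between n5,n7
  Y(R10) = 0.0001653+0.000j S between n1,n5
  Y(R11) = 0.06410+0.000j S between n9,n8
  V1: constraint V(n9)−V(n8) = 42.9
Assemble and solve the 10×10 MNA system:
  V(n1)=-0.2092+0.1523j  V(n2)=-17.11+8.490j  V(n3)=-33.73+17.04j  V(n4)=-35.37+14.09j  V(n5)=-16.80+8.344j  V(n6)=-16.80+8.344j  V(n7)=-17.09+8.483j  V(n8)=-43.12+0.1316j  V(n9)=-0.2194+0.1316j
  i(V1)=-2.869-0.1928j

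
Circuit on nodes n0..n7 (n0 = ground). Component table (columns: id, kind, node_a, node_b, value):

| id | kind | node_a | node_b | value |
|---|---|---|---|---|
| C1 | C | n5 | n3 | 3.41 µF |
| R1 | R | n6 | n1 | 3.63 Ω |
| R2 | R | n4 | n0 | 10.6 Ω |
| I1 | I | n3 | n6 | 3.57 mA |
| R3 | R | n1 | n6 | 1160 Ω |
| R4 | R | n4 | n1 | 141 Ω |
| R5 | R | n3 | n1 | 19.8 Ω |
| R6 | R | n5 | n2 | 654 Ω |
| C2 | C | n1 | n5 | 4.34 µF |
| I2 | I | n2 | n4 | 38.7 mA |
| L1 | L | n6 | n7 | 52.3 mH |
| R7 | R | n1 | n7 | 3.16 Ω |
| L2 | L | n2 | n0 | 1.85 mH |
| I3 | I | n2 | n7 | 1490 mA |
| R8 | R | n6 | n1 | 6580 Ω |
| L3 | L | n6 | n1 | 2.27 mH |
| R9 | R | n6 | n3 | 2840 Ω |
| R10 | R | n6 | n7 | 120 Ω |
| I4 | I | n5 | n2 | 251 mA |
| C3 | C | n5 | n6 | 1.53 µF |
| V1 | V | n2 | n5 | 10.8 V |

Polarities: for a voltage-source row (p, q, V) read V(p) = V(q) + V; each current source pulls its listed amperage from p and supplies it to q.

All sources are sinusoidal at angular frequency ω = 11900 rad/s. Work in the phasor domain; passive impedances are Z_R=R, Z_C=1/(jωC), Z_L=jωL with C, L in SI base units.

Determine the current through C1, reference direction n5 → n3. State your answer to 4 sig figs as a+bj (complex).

-0.4677+0.1963j A

Apply KCL at each of the 7 non-ground nodes and solve the resulting linear system.
Node n1: branches {R1, R3, R4, R5, C2, R7, R8, L3} → V_1 = -8.534-14.94j
Node n2: branches {R6, I2, L2, I3, I4, V1} → V_2 = -2.169+0.4469j
Node n3: branches {C1, I1, R5, R9} → V_3 = -17.81-11.08j
Node n4: branches {R2, R4, I2} → V_4 = -0.2152-1.044j
Node n5: branches {C1, R6, C2, I4, C3, V1} → V_5 = -12.97+0.4469j
Node n6: branches {R1, I1, R3, L1, R8, L3, R9, R10, C3} → V_6 = -9.356-15.30j
Node n7: branches {L1, R7, I3, R10} → V_7 = -3.969-14.92j
Source currents: i(V1)=-1.315-0.09853j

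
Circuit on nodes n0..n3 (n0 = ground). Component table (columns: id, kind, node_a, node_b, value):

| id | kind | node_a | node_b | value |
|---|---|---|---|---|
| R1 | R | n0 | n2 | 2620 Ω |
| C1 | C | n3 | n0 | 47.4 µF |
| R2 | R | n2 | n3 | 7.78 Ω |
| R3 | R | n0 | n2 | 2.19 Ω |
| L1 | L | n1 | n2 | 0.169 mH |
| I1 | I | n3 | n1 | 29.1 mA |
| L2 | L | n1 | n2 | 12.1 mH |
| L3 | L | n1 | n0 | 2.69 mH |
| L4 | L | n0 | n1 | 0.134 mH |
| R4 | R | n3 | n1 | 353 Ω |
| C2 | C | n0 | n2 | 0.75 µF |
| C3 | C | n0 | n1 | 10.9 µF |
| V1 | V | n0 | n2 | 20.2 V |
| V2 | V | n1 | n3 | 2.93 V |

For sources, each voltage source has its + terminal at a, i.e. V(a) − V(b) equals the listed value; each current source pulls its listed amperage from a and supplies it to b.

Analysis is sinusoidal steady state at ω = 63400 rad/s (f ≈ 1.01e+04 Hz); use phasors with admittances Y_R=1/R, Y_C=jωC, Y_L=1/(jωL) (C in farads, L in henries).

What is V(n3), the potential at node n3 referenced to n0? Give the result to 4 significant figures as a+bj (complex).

0.1235+0.7511j V

Apply KCL at each of the 3 non-ground nodes and solve the resulting linear system.
Node n1: branches {L1, I1, L2, L3, L4, R4, C3, V2} → V_1 = 3.054+0.7511j
Node n2: branches {R1, R2, R3, L1, L2, C2, V1} → V_2 = -20.20+0.000j
Node n3: branches {C1, R2, I1, R4, V2} → V_3 = 0.1235+0.7511j
Source currents: i(V1)=-11.91+1.144j, i(V2)=0.3760+0.4677j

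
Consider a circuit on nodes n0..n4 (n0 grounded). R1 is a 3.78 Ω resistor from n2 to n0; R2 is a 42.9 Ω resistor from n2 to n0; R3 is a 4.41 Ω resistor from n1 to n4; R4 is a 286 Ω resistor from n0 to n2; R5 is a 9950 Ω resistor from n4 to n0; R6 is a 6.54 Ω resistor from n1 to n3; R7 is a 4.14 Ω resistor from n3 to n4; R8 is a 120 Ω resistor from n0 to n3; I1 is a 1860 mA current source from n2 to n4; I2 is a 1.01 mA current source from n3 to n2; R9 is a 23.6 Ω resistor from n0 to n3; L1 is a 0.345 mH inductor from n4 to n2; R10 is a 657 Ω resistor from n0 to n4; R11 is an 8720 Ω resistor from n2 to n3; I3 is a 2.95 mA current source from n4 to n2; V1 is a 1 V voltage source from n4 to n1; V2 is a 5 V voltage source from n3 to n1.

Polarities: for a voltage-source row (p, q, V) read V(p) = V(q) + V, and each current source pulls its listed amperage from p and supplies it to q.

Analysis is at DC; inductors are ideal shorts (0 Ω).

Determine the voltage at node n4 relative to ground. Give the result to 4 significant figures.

Element admittances at DC:
  Y(R1) = 0.2646 S between n2,n0
  Y(R2) = 0.02331 S between n2,n0
  Y(R3) = 0.2268 S between n1,n4
  Y(R4) = 0.003497 S between n0,n2
  Y(R5) = 0.0001005 S between n4,n0
  Y(R6) = 0.1529 S between n1,n3
  Y(R7) = 0.2415 S between n3,n4
  Y(R8) = 0.008333 S between n0,n3
  I1: injects 1.86 A into n4 (from n2)
  I2: injects 0.00101 A into n2 (from n3)
  Y(R9) = 0.04237 S between n0,n3
  L1: short n4↔n2 (DC inductor)
  Y(R10) = 0.001522 S between n0,n4
  Y(R11) = 0.0001147 S between n2,n3
  I3: injects 0.00295 A into n2 (from n4)
  V1: constraint V(n4)−V(n1) = 1
  V2: constraint V(n3)−V(n1) = 5
Assemble and solve the 7×7 MNA system:
  V(n1)=-1.590  V(n2)=-0.5901  V(n3)=3.410  V(n4)=-0.5901
  i(L1)=1.684  i(V1)=0.9138  i(V2)=-1.905

-0.5901 V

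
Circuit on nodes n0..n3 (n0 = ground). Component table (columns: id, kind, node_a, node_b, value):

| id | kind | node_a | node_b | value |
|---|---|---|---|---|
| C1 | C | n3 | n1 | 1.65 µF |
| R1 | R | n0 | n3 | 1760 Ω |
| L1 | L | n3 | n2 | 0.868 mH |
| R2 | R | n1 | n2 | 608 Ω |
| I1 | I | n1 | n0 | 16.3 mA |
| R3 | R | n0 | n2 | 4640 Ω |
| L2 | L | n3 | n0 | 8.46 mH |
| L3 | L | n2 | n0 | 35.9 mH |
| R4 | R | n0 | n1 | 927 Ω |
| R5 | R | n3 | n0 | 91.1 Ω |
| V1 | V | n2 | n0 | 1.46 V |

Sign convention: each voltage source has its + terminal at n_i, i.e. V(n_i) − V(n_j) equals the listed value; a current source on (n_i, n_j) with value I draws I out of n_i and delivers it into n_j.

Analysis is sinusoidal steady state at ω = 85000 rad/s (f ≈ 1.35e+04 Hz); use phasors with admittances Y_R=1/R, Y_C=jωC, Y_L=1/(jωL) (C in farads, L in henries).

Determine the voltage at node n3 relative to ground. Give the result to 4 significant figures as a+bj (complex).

Element admittances at ω=85000 rad/s:
  Y(C1) = 0.000+0.1403j S between n3,n1
  Y(R1) = 0.0005682+0.000j S between n0,n3
  Y(L1) = 0.000-0.01355j S between n3,n2
  Y(R2) = 0.001645+0.000j S between n1,n2
  I1: injects 0.0163 A into n0 (from n1)
  Y(R3) = 0.0002155+0.000j S between n0,n2
  Y(L2) = 0.000-0.001391j S between n3,n0
  Y(L3) = 0.000-0.0003277j S between n2,n0
  Y(R4) = 0.001079+0.000j S between n0,n1
  Y(R5) = 0.01098+0.000j S between n3,n0
  V1: constraint V(n2)−V(n0) = 1.46
Assemble and solve the 4×4 MNA system:
  V(n1)=0.2567-1.055j  V(n2)=1.460+0.000j  V(n3)=0.2362-1.159j
  i(V1)=-0.01801+0.01533j

0.2362-1.159j V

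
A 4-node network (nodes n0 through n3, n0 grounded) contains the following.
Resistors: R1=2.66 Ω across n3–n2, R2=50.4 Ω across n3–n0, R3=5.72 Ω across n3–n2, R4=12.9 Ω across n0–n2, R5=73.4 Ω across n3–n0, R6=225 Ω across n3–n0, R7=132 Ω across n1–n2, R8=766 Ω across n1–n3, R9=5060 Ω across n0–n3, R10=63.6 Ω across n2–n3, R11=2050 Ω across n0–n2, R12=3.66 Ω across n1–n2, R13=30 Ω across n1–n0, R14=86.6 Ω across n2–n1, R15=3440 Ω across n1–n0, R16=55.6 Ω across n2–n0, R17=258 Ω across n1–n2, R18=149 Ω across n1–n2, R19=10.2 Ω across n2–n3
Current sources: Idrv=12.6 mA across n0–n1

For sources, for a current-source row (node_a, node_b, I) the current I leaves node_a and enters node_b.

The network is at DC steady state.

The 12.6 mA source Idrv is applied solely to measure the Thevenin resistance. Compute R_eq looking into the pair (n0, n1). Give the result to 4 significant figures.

Apply KCL at each of the 3 non-ground nodes and solve the resulting linear system.
Node n1: branches {R7, R8, R12, R13, R14, R15, R17, R18, Idrv} → V_1 = 0.1002
Node n2: branches {R1, R3, R4, R7, R10, R11, R12, R14, R16, R17, R18, R19} → V_2 = 0.06989
Node n3: branches {R1, R2, R3, R5, R6, R8, R9, R10, R19} → V_3 = 0.06616

R_eq = 7.954 Ω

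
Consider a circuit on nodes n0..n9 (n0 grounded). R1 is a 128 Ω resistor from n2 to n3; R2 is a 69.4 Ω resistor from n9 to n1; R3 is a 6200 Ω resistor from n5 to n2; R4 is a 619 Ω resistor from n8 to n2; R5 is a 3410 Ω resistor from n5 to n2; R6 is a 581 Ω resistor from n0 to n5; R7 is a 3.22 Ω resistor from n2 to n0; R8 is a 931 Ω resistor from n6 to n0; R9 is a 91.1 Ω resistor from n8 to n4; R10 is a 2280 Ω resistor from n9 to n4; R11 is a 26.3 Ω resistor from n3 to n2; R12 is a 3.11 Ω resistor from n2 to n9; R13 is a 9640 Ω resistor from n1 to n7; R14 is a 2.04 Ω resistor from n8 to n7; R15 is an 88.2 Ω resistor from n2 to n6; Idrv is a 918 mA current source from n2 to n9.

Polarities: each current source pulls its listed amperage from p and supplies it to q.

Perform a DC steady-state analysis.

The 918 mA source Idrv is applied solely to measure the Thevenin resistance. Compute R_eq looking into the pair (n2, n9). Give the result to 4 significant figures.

R_eq = 3.106 Ω

MNA unknowns: 9 node voltages V₁..V_9
R1: Y=0.007812 on G[2,3]
R2: Y=0.01441 on G[9,1]
R3: Y=0.0001613 on G[5,2]
R4: Y=0.001616 on G[8,2]
R5: Y=0.0002933 on G[5,2]
R6: Y=0.001721 on G[0,5]
R7: Y=0.3106 on G[2,0]
R8: Y=0.001074 on G[6,0]
R9: Y=0.01098 on G[8,4]
R10: Y=0.0004386 on G[9,4]
R11: Y=0.03802 on G[3,2]
R12: Y=0.3215 on G[2,9]
R13: Y=0.0001037 on G[1,7]
R14: Y=0.4902 on G[8,7]
R15: Y=0.01134 on G[2,6]
Idrv: z[2]−=0.918, z[9]+=0.918
solve → V1=2.836, V2=0.000, V3=0.000, V4=0.7818, V5=0.000, V6=0.000, V7=0.6995, V8=0.6991, V9=2.851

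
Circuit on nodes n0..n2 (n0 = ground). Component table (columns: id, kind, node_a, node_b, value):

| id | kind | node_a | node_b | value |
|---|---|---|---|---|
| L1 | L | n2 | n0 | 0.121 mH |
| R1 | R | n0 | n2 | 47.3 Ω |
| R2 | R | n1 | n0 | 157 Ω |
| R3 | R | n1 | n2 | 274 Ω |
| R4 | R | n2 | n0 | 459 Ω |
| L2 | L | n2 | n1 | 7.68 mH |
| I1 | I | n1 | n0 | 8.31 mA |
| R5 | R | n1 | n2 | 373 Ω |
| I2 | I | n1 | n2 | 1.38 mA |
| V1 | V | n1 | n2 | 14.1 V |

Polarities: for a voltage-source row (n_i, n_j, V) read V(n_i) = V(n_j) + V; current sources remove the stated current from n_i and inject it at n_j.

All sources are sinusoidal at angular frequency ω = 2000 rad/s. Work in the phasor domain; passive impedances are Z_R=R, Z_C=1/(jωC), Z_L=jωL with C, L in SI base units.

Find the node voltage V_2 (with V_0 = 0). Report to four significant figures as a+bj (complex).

-0.0001706-0.02374j V

Apply KCL at each of the 2 non-ground nodes and solve the resulting linear system.
Node n1: branches {R2, R3, L2, I1, R5, I2, V1} → V_1 = 14.10-0.02374j
Node n2: branches {L1, R1, R3, R4, L2, R5, I2, V1} → V_2 = -0.0001706-0.02374j
Source currents: i(V1)=-0.1888+0.9181j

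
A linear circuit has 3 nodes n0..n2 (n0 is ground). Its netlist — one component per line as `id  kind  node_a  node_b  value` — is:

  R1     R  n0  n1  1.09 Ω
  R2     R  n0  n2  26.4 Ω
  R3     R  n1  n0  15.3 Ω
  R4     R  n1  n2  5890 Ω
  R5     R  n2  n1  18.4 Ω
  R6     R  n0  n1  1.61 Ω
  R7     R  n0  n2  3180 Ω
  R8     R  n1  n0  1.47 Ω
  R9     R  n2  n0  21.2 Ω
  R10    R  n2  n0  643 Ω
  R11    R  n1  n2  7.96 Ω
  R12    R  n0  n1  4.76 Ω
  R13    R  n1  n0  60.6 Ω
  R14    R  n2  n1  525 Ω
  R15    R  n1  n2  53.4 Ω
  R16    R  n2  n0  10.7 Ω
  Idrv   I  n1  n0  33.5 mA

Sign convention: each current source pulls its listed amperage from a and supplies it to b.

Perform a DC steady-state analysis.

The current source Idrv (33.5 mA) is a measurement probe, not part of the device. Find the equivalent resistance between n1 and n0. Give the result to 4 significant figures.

R_eq = 0.3838 Ω

Element admittances at DC:
  Y(R1) = 0.9174 S between n0,n1
  Y(R2) = 0.03788 S between n0,n2
  Y(R3) = 0.06536 S between n1,n0
  Y(R4) = 0.0001698 S between n1,n2
  Y(R5) = 0.05435 S between n2,n1
  Y(R6) = 0.6211 S between n0,n1
  Y(R7) = 0.0003145 S between n0,n2
  Y(R8) = 0.6803 S between n1,n0
  Y(R9) = 0.04717 S between n2,n0
  Y(R10) = 0.001555 S between n2,n0
  Y(R11) = 0.1256 S between n1,n2
  Y(R12) = 0.2101 S between n0,n1
  Y(R13) = 0.01650 S between n1,n0
  Y(R14) = 0.001905 S between n2,n1
  Y(R15) = 0.01873 S between n1,n2
  Y(R16) = 0.09346 S between n2,n0
  Idrv: injects 0.0335 A into n0 (from n1)
Assemble and solve the 2×2 MNA system:
  V(n1)=-0.01286  V(n2)=-0.006772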